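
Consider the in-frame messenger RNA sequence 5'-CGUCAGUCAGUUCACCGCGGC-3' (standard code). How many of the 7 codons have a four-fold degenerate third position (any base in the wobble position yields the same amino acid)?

5

Codon 1 CGU (Arg): third position 4-fold.
Codon 2 CAG (Gln): third position 2-fold.
Codon 3 UCA (Ser): third position 4-fold.
Codon 4 GUU (Val): third position 4-fold.
Codon 5 CAC (His): third position 2-fold.
Codon 6 CGC (Arg): third position 4-fold.
Codon 7 GGC (Gly): third position 4-fold.
Four-fold degenerate third positions: 5.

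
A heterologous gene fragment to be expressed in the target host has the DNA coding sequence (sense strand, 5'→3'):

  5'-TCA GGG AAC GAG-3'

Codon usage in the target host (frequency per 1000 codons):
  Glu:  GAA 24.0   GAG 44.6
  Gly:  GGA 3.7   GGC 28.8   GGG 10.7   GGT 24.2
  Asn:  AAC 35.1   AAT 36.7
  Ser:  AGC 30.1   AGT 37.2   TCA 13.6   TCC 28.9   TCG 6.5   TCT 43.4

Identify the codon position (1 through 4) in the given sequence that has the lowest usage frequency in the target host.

2

Codon 1 TCA (Ser): 13.6 per 1000.
Codon 2 GGG (Gly): 10.7 per 1000.
Codon 3 AAC (Asn): 35.1 per 1000.
Codon 4 GAG (Glu): 44.6 per 1000.
Lowest frequency is 10.7 at codon 2.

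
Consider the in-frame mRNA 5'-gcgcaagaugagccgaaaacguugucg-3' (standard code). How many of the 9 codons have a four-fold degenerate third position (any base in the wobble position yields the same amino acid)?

Codon 1 GCG (Ala): third position 4-fold.
Codon 2 CAA (Gln): third position 2-fold.
Codon 3 GAU (Asp): third position 2-fold.
Codon 4 GAG (Glu): third position 2-fold.
Codon 5 CCG (Pro): third position 4-fold.
Codon 6 AAA (Lys): third position 2-fold.
Codon 7 ACG (Thr): third position 4-fold.
Codon 8 UUG (Leu): third position 2-fold.
Codon 9 UCG (Ser): third position 4-fold.
Four-fold degenerate third positions: 4.

4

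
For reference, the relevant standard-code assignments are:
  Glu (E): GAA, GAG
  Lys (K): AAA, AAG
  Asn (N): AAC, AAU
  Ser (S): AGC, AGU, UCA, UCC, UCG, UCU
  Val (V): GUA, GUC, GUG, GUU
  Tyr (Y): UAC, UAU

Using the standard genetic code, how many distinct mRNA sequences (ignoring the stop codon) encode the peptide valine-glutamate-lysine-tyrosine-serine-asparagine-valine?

1536

Val: 4 codons.
Glu: 2 codons.
Lys: 2 codons.
Tyr: 2 codons.
Ser: 6 codons.
Asn: 2 codons.
Val: 4 codons.
4 × 2 × 2 × 2 × 6 × 2 × 4 = 1536.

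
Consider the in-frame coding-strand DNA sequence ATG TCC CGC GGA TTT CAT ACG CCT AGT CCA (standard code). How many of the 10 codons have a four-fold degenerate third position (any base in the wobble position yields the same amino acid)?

Codon 1 ATG (Met): third position 1-fold.
Codon 2 TCC (Ser): third position 4-fold.
Codon 3 CGC (Arg): third position 4-fold.
Codon 4 GGA (Gly): third position 4-fold.
Codon 5 TTT (Phe): third position 2-fold.
Codon 6 CAT (His): third position 2-fold.
Codon 7 ACG (Thr): third position 4-fold.
Codon 8 CCT (Pro): third position 4-fold.
Codon 9 AGT (Ser): third position 2-fold.
Codon 10 CCA (Pro): third position 4-fold.
Four-fold degenerate third positions: 6.

6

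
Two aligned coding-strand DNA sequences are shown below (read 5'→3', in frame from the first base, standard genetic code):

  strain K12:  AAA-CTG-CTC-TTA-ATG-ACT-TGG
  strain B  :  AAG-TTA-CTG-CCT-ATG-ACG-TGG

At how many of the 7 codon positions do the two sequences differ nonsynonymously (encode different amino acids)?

Codon 1: AAA Lys / AAG Lys — synonymous.
Codon 2: CTG Leu / TTA Leu — synonymous.
Codon 3: CTC Leu / CTG Leu — synonymous.
Codon 4: TTA Leu / CCT Pro — nonsynonymous.
Codon 5: ATG Met / ATG Met — identical.
Codon 6: ACT Thr / ACG Thr — synonymous.
Codon 7: TGG Trp / TGG Trp — identical.
Nonsynonymous differences: 1.

1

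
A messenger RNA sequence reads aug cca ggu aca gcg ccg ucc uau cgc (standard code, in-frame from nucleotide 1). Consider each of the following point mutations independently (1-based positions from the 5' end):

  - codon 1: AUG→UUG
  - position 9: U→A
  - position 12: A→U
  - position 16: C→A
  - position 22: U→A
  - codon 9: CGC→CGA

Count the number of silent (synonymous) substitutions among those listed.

Codon 1: AUG (Met) → UUG (Leu) — missense.
Codon 3: GGU (Gly) → GGA (Gly) — synonymous.
Codon 4: ACA (Thr) → ACU (Thr) — synonymous.
Codon 6: CCG (Pro) → ACG (Thr) — missense.
Codon 8: UAU (Tyr) → AAU (Asn) — missense.
Codon 9: CGC (Arg) → CGA (Arg) — synonymous.
Synonymous: 3 of 6.

3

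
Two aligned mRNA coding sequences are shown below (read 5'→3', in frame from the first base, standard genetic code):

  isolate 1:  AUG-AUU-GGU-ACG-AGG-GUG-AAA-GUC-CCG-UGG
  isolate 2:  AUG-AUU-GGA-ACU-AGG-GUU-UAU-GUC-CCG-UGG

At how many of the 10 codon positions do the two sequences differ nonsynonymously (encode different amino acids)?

Codon 1: AUG Met / AUG Met — identical.
Codon 2: AUU Ile / AUU Ile — identical.
Codon 3: GGU Gly / GGA Gly — synonymous.
Codon 4: ACG Thr / ACU Thr — synonymous.
Codon 5: AGG Arg / AGG Arg — identical.
Codon 6: GUG Val / GUU Val — synonymous.
Codon 7: AAA Lys / UAU Tyr — nonsynonymous.
Codon 8: GUC Val / GUC Val — identical.
Codon 9: CCG Pro / CCG Pro — identical.
Codon 10: UGG Trp / UGG Trp — identical.
Nonsynonymous differences: 1.

1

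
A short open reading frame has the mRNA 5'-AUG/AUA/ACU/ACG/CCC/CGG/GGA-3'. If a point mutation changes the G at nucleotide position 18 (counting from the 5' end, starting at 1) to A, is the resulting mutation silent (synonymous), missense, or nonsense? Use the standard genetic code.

silent

Position 18 falls in codon 6: CGG → Arg.
After the substitution the codon is CGA → Arg.
Both encode Arg, so the change is synonymous.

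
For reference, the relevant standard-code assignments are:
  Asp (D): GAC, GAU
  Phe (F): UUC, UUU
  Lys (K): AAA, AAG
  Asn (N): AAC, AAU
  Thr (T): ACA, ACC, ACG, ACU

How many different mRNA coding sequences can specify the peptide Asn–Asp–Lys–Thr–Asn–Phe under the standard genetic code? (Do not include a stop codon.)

Asn: 2 codons.
Asp: 2 codons.
Lys: 2 codons.
Thr: 4 codons.
Asn: 2 codons.
Phe: 2 codons.
2 × 2 × 2 × 4 × 2 × 2 = 128.

128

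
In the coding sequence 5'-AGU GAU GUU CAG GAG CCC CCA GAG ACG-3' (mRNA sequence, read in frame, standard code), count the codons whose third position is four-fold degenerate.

Codon 1 AGU (Ser): third position 2-fold.
Codon 2 GAU (Asp): third position 2-fold.
Codon 3 GUU (Val): third position 4-fold.
Codon 4 CAG (Gln): third position 2-fold.
Codon 5 GAG (Glu): third position 2-fold.
Codon 6 CCC (Pro): third position 4-fold.
Codon 7 CCA (Pro): third position 4-fold.
Codon 8 GAG (Glu): third position 2-fold.
Codon 9 ACG (Thr): third position 4-fold.
Four-fold degenerate third positions: 4.

4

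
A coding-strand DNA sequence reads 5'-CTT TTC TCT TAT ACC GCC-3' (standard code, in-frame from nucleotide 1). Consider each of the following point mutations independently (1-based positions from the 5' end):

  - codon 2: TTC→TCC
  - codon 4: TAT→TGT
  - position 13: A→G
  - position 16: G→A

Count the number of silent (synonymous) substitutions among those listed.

Codon 2: TTC (Phe) → TCC (Ser) — missense.
Codon 4: TAT (Tyr) → TGT (Cys) — missense.
Codon 5: ACC (Thr) → GCC (Ala) — missense.
Codon 6: GCC (Ala) → ACC (Thr) — missense.
Synonymous: 0 of 4.

0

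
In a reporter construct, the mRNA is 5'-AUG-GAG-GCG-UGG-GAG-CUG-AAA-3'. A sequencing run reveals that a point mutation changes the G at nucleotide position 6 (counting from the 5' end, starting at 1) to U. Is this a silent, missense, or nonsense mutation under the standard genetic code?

Position 6 falls in codon 2: GAG → Glu.
After the substitution the codon is GAU → Asp.
Glu ≠ Asp, so this is a missense mutation.

missense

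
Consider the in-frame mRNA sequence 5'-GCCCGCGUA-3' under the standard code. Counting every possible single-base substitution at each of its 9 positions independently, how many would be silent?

9

Codon 1 (GCC, Ala): 3 synonymous substitutions.
Codon 2 (CGC, Arg): 3 synonymous substitutions.
Codon 3 (GUA, Val): 3 synonymous substitutions.
Total: 3 + 3 + 3 = 9.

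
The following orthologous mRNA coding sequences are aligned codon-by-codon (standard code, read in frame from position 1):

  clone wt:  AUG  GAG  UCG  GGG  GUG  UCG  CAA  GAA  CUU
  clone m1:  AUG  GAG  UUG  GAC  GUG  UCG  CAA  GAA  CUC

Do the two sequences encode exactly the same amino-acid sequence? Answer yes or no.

Codon 1: AUG Met / AUG Met — identical.
Codon 2: GAG Glu / GAG Glu — identical.
Codon 3: UCG Ser / UUG Leu — nonsynonymous.
Codon 4: GGG Gly / GAC Asp — nonsynonymous.
Codon 5: GUG Val / GUG Val — identical.
Codon 6: UCG Ser / UCG Ser — identical.
Codon 7: CAA Gln / CAA Gln — identical.
Codon 8: GAA Glu / GAA Glu — identical.
Codon 9: CUU Leu / CUC Leu — synonymous.
Nonsynonymous differences: 2 → different protein.

no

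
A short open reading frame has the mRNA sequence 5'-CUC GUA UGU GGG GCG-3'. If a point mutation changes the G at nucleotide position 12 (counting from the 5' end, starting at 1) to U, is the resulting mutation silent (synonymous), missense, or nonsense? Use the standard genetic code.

silent

Position 12 falls in codon 4: GGG → Gly.
After the substitution the codon is GGU → Gly.
Both encode Gly, so the change is synonymous.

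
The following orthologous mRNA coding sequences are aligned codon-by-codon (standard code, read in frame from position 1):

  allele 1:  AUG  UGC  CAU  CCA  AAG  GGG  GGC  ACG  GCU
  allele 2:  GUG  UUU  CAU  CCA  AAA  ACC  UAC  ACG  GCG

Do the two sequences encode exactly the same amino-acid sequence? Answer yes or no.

no

Codon 1: AUG Met / GUG Val — nonsynonymous.
Codon 2: UGC Cys / UUU Phe — nonsynonymous.
Codon 3: CAU His / CAU His — identical.
Codon 4: CCA Pro / CCA Pro — identical.
Codon 5: AAG Lys / AAA Lys — synonymous.
Codon 6: GGG Gly / ACC Thr — nonsynonymous.
Codon 7: GGC Gly / UAC Tyr — nonsynonymous.
Codon 8: ACG Thr / ACG Thr — identical.
Codon 9: GCU Ala / GCG Ala — synonymous.
Nonsynonymous differences: 4 → different protein.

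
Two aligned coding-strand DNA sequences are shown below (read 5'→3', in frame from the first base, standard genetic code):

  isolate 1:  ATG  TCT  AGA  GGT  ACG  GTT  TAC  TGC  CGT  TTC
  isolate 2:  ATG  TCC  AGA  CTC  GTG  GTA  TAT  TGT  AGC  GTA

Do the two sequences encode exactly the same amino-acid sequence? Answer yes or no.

Codon 1: ATG Met / ATG Met — identical.
Codon 2: TCT Ser / TCC Ser — synonymous.
Codon 3: AGA Arg / AGA Arg — identical.
Codon 4: GGT Gly / CTC Leu — nonsynonymous.
Codon 5: ACG Thr / GTG Val — nonsynonymous.
Codon 6: GTT Val / GTA Val — synonymous.
Codon 7: TAC Tyr / TAT Tyr — synonymous.
Codon 8: TGC Cys / TGT Cys — synonymous.
Codon 9: CGT Arg / AGC Ser — nonsynonymous.
Codon 10: TTC Phe / GTA Val — nonsynonymous.
Nonsynonymous differences: 4 → different protein.

no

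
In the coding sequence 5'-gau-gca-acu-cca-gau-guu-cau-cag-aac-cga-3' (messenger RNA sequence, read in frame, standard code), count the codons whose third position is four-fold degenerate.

Codon 1 GAU (Asp): third position 2-fold.
Codon 2 GCA (Ala): third position 4-fold.
Codon 3 ACU (Thr): third position 4-fold.
Codon 4 CCA (Pro): third position 4-fold.
Codon 5 GAU (Asp): third position 2-fold.
Codon 6 GUU (Val): third position 4-fold.
Codon 7 CAU (His): third position 2-fold.
Codon 8 CAG (Gln): third position 2-fold.
Codon 9 AAC (Asn): third position 2-fold.
Codon 10 CGA (Arg): third position 4-fold.
Four-fold degenerate third positions: 5.

5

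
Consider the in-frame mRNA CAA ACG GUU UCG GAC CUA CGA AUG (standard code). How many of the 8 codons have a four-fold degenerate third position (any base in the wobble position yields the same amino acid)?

Codon 1 CAA (Gln): third position 2-fold.
Codon 2 ACG (Thr): third position 4-fold.
Codon 3 GUU (Val): third position 4-fold.
Codon 4 UCG (Ser): third position 4-fold.
Codon 5 GAC (Asp): third position 2-fold.
Codon 6 CUA (Leu): third position 4-fold.
Codon 7 CGA (Arg): third position 4-fold.
Codon 8 AUG (Met): third position 1-fold.
Four-fold degenerate third positions: 5.

5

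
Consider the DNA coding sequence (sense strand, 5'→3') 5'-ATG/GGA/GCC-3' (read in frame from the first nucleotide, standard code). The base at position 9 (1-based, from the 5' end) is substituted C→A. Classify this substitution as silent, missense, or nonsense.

silent

Position 9 falls in codon 3: GCC → Ala.
After the substitution the codon is GCA → Ala.
Both encode Ala, so the change is synonymous.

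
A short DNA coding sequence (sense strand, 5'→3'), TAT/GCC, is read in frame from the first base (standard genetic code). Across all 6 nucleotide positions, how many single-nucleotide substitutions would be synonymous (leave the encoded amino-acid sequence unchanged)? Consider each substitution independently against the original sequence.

Codon 1 (TAT, Tyr): 1 synonymous substitution.
Codon 2 (GCC, Ala): 3 synonymous substitutions.
Total: 1 + 3 = 4.

4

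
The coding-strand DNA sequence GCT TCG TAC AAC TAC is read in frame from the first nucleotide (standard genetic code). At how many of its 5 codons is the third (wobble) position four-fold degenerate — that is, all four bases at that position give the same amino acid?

2

Codon 1 GCT (Ala): third position 4-fold.
Codon 2 TCG (Ser): third position 4-fold.
Codon 3 TAC (Tyr): third position 2-fold.
Codon 4 AAC (Asn): third position 2-fold.
Codon 5 TAC (Tyr): third position 2-fold.
Four-fold degenerate third positions: 2.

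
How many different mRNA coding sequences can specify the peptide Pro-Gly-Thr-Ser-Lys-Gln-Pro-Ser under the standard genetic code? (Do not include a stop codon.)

36864

Pro: 4 codons.
Gly: 4 codons.
Thr: 4 codons.
Ser: 6 codons.
Lys: 2 codons.
Gln: 2 codons.
Pro: 4 codons.
Ser: 6 codons.
4 × 4 × 4 × 6 × 2 × 2 × 4 × 6 = 36864.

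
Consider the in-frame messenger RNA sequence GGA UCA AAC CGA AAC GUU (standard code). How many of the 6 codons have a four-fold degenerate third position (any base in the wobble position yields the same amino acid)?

4

Codon 1 GGA (Gly): third position 4-fold.
Codon 2 UCA (Ser): third position 4-fold.
Codon 3 AAC (Asn): third position 2-fold.
Codon 4 CGA (Arg): third position 4-fold.
Codon 5 AAC (Asn): third position 2-fold.
Codon 6 GUU (Val): third position 4-fold.
Four-fold degenerate third positions: 4.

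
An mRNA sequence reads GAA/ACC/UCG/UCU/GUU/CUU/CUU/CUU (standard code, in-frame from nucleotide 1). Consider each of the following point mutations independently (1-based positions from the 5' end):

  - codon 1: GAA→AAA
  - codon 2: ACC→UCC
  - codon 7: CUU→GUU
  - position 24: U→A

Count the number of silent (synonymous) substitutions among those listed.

Codon 1: GAA (Glu) → AAA (Lys) — missense.
Codon 2: ACC (Thr) → UCC (Ser) — missense.
Codon 7: CUU (Leu) → GUU (Val) — missense.
Codon 8: CUU (Leu) → CUA (Leu) — synonymous.
Synonymous: 1 of 4.

1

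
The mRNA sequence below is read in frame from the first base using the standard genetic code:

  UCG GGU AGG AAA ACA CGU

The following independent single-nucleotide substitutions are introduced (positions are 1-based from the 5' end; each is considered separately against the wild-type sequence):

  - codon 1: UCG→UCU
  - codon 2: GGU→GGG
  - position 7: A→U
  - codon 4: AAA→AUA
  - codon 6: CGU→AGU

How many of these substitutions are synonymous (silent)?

2

Codon 1: UCG (Ser) → UCU (Ser) — synonymous.
Codon 2: GGU (Gly) → GGG (Gly) — synonymous.
Codon 3: AGG (Arg) → UGG (Trp) — missense.
Codon 4: AAA (Lys) → AUA (Ile) — missense.
Codon 6: CGU (Arg) → AGU (Ser) — missense.
Synonymous: 2 of 5.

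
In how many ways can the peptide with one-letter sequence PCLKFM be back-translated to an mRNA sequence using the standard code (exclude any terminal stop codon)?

Pro: 4 codons.
Cys: 2 codons.
Leu: 6 codons.
Lys: 2 codons.
Phe: 2 codons.
Met: 1 codon.
4 × 2 × 6 × 2 × 2 × 1 = 192.

192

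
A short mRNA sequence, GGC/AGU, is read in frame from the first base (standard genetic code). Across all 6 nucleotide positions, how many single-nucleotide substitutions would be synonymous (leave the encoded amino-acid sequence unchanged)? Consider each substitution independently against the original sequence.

4

Codon 1 (GGC, Gly): 3 synonymous substitutions.
Codon 2 (AGU, Ser): 1 synonymous substitution.
Total: 3 + 1 = 4.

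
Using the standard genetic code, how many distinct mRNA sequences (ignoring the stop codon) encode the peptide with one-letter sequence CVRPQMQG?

3072

Cys: 2 codons.
Val: 4 codons.
Arg: 6 codons.
Pro: 4 codons.
Gln: 2 codons.
Met: 1 codon.
Gln: 2 codons.
Gly: 4 codons.
2 × 4 × 6 × 4 × 2 × 1 × 2 × 4 = 3072.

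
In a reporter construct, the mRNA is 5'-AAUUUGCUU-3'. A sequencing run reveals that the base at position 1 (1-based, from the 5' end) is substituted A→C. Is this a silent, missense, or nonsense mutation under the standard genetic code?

missense

Position 1 falls in codon 1: AAU → Asn.
After the substitution the codon is CAU → His.
Asn ≠ His, so this is a missense mutation.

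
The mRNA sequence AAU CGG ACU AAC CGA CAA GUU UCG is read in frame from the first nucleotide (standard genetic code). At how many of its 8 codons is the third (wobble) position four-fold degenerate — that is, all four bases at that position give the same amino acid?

5

Codon 1 AAU (Asn): third position 2-fold.
Codon 2 CGG (Arg): third position 4-fold.
Codon 3 ACU (Thr): third position 4-fold.
Codon 4 AAC (Asn): third position 2-fold.
Codon 5 CGA (Arg): third position 4-fold.
Codon 6 CAA (Gln): third position 2-fold.
Codon 7 GUU (Val): third position 4-fold.
Codon 8 UCG (Ser): third position 4-fold.
Four-fold degenerate third positions: 5.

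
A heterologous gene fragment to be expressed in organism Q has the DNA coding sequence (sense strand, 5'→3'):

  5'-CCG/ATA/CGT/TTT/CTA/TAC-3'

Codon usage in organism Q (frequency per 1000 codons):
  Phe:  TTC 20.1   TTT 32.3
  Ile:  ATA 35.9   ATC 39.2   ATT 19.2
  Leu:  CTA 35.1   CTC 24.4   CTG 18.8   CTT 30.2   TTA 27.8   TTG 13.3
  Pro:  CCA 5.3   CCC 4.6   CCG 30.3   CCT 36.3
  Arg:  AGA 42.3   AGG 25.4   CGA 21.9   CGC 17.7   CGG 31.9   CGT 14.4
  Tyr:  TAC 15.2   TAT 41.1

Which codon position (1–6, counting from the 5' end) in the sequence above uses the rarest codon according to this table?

3

Codon 1 CCG (Pro): 30.3 per 1000.
Codon 2 ATA (Ile): 35.9 per 1000.
Codon 3 CGT (Arg): 14.4 per 1000.
Codon 4 TTT (Phe): 32.3 per 1000.
Codon 5 CTA (Leu): 35.1 per 1000.
Codon 6 TAC (Tyr): 15.2 per 1000.
Lowest frequency is 14.4 at codon 3.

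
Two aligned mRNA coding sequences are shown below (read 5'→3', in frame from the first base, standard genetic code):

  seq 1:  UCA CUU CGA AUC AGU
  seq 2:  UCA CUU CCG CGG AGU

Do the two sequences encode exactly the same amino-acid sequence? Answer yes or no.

no

Codon 1: UCA Ser / UCA Ser — identical.
Codon 2: CUU Leu / CUU Leu — identical.
Codon 3: CGA Arg / CCG Pro — nonsynonymous.
Codon 4: AUC Ile / CGG Arg — nonsynonymous.
Codon 5: AGU Ser / AGU Ser — identical.
Nonsynonymous differences: 2 → different protein.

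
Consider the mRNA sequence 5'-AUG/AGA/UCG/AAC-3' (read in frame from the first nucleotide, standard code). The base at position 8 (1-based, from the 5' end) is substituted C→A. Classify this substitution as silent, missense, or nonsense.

Position 8 falls in codon 3: UCG → Ser.
After the substitution the codon is UAG → Stop.
The new codon is a stop codon, so this is a nonsense mutation.

nonsense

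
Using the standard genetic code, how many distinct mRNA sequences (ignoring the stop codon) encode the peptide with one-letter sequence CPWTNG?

Cys: 2 codons.
Pro: 4 codons.
Trp: 1 codon.
Thr: 4 codons.
Asn: 2 codons.
Gly: 4 codons.
2 × 4 × 1 × 4 × 2 × 4 = 256.

256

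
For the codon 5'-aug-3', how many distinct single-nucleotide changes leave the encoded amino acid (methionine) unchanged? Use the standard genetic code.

Position 1: none → 0 synonymous.
Position 2: none → 0 synonymous.
Position 3: none → 0 synonymous.
Total: 0 + 0 + 0 = 0.

0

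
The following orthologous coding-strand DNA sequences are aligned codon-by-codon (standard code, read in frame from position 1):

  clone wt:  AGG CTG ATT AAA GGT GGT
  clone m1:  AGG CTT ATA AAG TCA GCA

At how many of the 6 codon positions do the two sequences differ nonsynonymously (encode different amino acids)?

2

Codon 1: AGG Arg / AGG Arg — identical.
Codon 2: CTG Leu / CTT Leu — synonymous.
Codon 3: ATT Ile / ATA Ile — synonymous.
Codon 4: AAA Lys / AAG Lys — synonymous.
Codon 5: GGT Gly / TCA Ser — nonsynonymous.
Codon 6: GGT Gly / GCA Ala — nonsynonymous.
Nonsynonymous differences: 2.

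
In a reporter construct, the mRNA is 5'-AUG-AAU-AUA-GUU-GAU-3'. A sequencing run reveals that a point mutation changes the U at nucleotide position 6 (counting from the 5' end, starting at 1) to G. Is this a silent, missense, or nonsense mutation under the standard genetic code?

missense

Position 6 falls in codon 2: AAU → Asn.
After the substitution the codon is AAG → Lys.
Asn ≠ Lys, so this is a missense mutation.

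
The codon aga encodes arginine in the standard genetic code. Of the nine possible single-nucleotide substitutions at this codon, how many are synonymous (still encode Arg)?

2

Position 1: CGA → 1 synonymous.
Position 2: none → 0 synonymous.
Position 3: AGG → 1 synonymous.
Total: 1 + 0 + 1 = 2.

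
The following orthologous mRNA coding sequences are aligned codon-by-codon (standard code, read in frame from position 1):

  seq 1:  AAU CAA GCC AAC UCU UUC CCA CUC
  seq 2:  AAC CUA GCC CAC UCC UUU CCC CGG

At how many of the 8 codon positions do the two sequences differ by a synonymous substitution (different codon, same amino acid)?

Codon 1: AAU Asn / AAC Asn — synonymous.
Codon 2: CAA Gln / CUA Leu — nonsynonymous.
Codon 3: GCC Ala / GCC Ala — identical.
Codon 4: AAC Asn / CAC His — nonsynonymous.
Codon 5: UCU Ser / UCC Ser — synonymous.
Codon 6: UUC Phe / UUU Phe — synonymous.
Codon 7: CCA Pro / CCC Pro — synonymous.
Codon 8: CUC Leu / CGG Arg — nonsynonymous.
Synonymous differences: 4.

4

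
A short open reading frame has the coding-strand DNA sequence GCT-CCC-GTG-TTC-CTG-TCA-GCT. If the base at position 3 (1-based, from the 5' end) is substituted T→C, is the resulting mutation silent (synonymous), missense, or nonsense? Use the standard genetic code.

Position 3 falls in codon 1: GCT → Ala.
After the substitution the codon is GCC → Ala.
Both encode Ala, so the change is synonymous.

silent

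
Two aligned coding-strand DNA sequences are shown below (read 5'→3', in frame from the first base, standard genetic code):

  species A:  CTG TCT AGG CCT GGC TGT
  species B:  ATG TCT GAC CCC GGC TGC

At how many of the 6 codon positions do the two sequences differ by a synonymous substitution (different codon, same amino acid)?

2

Codon 1: CTG Leu / ATG Met — nonsynonymous.
Codon 2: TCT Ser / TCT Ser — identical.
Codon 3: AGG Arg / GAC Asp — nonsynonymous.
Codon 4: CCT Pro / CCC Pro — synonymous.
Codon 5: GGC Gly / GGC Gly — identical.
Codon 6: TGT Cys / TGC Cys — synonymous.
Synonymous differences: 2.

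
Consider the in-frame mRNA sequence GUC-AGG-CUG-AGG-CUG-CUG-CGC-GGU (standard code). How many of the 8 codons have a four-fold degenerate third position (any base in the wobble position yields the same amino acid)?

Codon 1 GUC (Val): third position 4-fold.
Codon 2 AGG (Arg): third position 2-fold.
Codon 3 CUG (Leu): third position 4-fold.
Codon 4 AGG (Arg): third position 2-fold.
Codon 5 CUG (Leu): third position 4-fold.
Codon 6 CUG (Leu): third position 4-fold.
Codon 7 CGC (Arg): third position 4-fold.
Codon 8 GGU (Gly): third position 4-fold.
Four-fold degenerate third positions: 6.

6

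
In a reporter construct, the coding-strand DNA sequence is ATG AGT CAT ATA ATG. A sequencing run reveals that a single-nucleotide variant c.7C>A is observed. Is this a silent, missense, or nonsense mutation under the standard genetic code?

missense

Position 7 falls in codon 3: CAT → His.
After the substitution the codon is AAT → Asn.
His ≠ Asn, so this is a missense mutation.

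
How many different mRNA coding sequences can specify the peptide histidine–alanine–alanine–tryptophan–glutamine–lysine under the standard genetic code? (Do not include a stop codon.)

128

His: 2 codons.
Ala: 4 codons.
Ala: 4 codons.
Trp: 1 codon.
Gln: 2 codons.
Lys: 2 codons.
2 × 4 × 4 × 1 × 2 × 2 = 128.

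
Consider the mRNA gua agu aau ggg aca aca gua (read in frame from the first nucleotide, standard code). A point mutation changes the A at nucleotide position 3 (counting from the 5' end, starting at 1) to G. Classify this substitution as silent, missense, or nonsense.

silent

Position 3 falls in codon 1: GUA → Val.
After the substitution the codon is GUG → Val.
Both encode Val, so the change is synonymous.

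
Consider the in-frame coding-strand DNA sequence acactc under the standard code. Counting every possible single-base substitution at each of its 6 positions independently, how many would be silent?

6

Codon 1 (ACA, Thr): 3 synonymous substitutions.
Codon 2 (CTC, Leu): 3 synonymous substitutions.
Total: 3 + 3 = 6.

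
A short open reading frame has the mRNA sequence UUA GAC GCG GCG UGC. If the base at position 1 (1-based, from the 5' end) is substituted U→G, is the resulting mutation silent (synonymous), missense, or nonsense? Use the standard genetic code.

missense

Position 1 falls in codon 1: UUA → Leu.
After the substitution the codon is GUA → Val.
Leu ≠ Val, so this is a missense mutation.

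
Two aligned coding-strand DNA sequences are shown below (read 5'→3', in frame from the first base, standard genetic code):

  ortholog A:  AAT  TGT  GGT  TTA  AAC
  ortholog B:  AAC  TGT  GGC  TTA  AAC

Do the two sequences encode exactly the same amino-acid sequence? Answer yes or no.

Codon 1: AAT Asn / AAC Asn — synonymous.
Codon 2: TGT Cys / TGT Cys — identical.
Codon 3: GGT Gly / GGC Gly — synonymous.
Codon 4: TTA Leu / TTA Leu — identical.
Codon 5: AAC Asn / AAC Asn — identical.
Nonsynonymous differences: 0 → same protein.

yes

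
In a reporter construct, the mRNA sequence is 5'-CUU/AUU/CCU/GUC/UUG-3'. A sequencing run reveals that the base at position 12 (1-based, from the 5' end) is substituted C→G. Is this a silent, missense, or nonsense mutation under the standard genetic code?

Position 12 falls in codon 4: GUC → Val.
After the substitution the codon is GUG → Val.
Both encode Val, so the change is synonymous.

silent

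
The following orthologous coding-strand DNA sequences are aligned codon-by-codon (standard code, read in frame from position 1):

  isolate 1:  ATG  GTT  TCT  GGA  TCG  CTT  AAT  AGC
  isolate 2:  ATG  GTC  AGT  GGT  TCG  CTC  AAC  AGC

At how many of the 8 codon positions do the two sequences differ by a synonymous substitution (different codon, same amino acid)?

Codon 1: ATG Met / ATG Met — identical.
Codon 2: GTT Val / GTC Val — synonymous.
Codon 3: TCT Ser / AGT Ser — synonymous.
Codon 4: GGA Gly / GGT Gly — synonymous.
Codon 5: TCG Ser / TCG Ser — identical.
Codon 6: CTT Leu / CTC Leu — synonymous.
Codon 7: AAT Asn / AAC Asn — synonymous.
Codon 8: AGC Ser / AGC Ser — identical.
Synonymous differences: 5.

5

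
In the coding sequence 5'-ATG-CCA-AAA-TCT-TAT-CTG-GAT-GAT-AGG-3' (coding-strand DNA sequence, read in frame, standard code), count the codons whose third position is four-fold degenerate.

3

Codon 1 ATG (Met): third position 1-fold.
Codon 2 CCA (Pro): third position 4-fold.
Codon 3 AAA (Lys): third position 2-fold.
Codon 4 TCT (Ser): third position 4-fold.
Codon 5 TAT (Tyr): third position 2-fold.
Codon 6 CTG (Leu): third position 4-fold.
Codon 7 GAT (Asp): third position 2-fold.
Codon 8 GAT (Asp): third position 2-fold.
Codon 9 AGG (Arg): third position 2-fold.
Four-fold degenerate third positions: 3.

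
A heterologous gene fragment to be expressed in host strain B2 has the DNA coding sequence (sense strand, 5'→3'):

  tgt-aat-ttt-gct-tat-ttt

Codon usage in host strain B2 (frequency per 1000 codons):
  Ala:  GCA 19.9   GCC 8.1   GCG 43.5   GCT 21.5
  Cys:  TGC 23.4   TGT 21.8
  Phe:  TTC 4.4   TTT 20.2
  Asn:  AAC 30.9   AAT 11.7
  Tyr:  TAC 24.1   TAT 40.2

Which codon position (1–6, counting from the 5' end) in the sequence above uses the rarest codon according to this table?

Codon 1 TGT (Cys): 21.8 per 1000.
Codon 2 AAT (Asn): 11.7 per 1000.
Codon 3 TTT (Phe): 20.2 per 1000.
Codon 4 GCT (Ala): 21.5 per 1000.
Codon 5 TAT (Tyr): 40.2 per 1000.
Codon 6 TTT (Phe): 20.2 per 1000.
Lowest frequency is 11.7 at codon 2.

2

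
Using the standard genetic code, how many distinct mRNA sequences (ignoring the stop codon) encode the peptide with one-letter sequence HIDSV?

His: 2 codons.
Ile: 3 codons.
Asp: 2 codons.
Ser: 6 codons.
Val: 4 codons.
2 × 3 × 2 × 6 × 4 = 288.

288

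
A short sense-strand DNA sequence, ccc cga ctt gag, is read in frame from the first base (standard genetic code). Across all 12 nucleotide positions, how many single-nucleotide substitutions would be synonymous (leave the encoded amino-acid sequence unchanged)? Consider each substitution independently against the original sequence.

11

Codon 1 (CCC, Pro): 3 synonymous substitutions.
Codon 2 (CGA, Arg): 4 synonymous substitutions.
Codon 3 (CTT, Leu): 3 synonymous substitutions.
Codon 4 (GAG, Glu): 1 synonymous substitution.
Total: 3 + 4 + 3 + 1 = 11.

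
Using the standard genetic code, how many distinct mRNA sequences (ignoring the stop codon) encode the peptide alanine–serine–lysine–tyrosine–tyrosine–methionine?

Ala: 4 codons.
Ser: 6 codons.
Lys: 2 codons.
Tyr: 2 codons.
Tyr: 2 codons.
Met: 1 codon.
4 × 6 × 2 × 2 × 2 × 1 = 192.

192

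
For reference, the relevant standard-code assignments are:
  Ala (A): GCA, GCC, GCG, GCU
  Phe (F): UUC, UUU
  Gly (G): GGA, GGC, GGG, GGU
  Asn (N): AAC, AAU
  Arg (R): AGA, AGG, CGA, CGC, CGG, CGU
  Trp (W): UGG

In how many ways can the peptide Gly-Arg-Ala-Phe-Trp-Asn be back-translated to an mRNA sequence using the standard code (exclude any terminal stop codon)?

Gly: 4 codons.
Arg: 6 codons.
Ala: 4 codons.
Phe: 2 codons.
Trp: 1 codon.
Asn: 2 codons.
4 × 6 × 4 × 2 × 1 × 2 = 384.

384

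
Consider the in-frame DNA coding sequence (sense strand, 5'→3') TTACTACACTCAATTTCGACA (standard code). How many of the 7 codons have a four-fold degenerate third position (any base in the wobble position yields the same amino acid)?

Codon 1 TTA (Leu): third position 2-fold.
Codon 2 CTA (Leu): third position 4-fold.
Codon 3 CAC (His): third position 2-fold.
Codon 4 TCA (Ser): third position 4-fold.
Codon 5 ATT (Ile): third position 3-fold.
Codon 6 TCG (Ser): third position 4-fold.
Codon 7 ACA (Thr): third position 4-fold.
Four-fold degenerate third positions: 4.

4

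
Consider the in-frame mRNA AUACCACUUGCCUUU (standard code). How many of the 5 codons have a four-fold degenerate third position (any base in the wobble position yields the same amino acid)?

3

Codon 1 AUA (Ile): third position 3-fold.
Codon 2 CCA (Pro): third position 4-fold.
Codon 3 CUU (Leu): third position 4-fold.
Codon 4 GCC (Ala): third position 4-fold.
Codon 5 UUU (Phe): third position 2-fold.
Four-fold degenerate third positions: 3.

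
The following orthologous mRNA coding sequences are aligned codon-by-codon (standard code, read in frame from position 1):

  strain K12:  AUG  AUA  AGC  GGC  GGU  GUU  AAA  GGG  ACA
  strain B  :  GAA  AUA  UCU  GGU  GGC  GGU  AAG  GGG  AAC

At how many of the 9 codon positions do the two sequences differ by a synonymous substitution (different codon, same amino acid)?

4

Codon 1: AUG Met / GAA Glu — nonsynonymous.
Codon 2: AUA Ile / AUA Ile — identical.
Codon 3: AGC Ser / UCU Ser — synonymous.
Codon 4: GGC Gly / GGU Gly — synonymous.
Codon 5: GGU Gly / GGC Gly — synonymous.
Codon 6: GUU Val / GGU Gly — nonsynonymous.
Codon 7: AAA Lys / AAG Lys — synonymous.
Codon 8: GGG Gly / GGG Gly — identical.
Codon 9: ACA Thr / AAC Asn — nonsynonymous.
Synonymous differences: 4.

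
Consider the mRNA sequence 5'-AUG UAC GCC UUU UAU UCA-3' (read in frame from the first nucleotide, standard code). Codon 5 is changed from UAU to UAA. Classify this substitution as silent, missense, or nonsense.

nonsense

Position 15 falls in codon 5: UAU → Tyr.
After the substitution the codon is UAA → Stop.
The new codon is a stop codon, so this is a nonsense mutation.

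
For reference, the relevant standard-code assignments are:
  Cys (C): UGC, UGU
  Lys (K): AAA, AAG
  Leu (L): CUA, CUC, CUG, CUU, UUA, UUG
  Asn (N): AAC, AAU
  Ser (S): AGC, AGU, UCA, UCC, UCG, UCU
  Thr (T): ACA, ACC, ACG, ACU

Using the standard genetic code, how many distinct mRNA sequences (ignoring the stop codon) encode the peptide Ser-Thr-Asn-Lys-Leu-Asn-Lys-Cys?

4608

Ser: 6 codons.
Thr: 4 codons.
Asn: 2 codons.
Lys: 2 codons.
Leu: 6 codons.
Asn: 2 codons.
Lys: 2 codons.
Cys: 2 codons.
6 × 4 × 2 × 2 × 6 × 2 × 2 × 2 = 4608.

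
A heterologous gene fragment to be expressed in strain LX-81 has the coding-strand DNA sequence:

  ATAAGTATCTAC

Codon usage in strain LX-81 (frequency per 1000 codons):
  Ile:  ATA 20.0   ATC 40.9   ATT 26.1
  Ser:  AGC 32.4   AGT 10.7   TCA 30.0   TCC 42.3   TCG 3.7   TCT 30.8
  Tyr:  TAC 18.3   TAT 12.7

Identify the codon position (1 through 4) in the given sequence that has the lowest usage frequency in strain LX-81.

2

Codon 1 ATA (Ile): 20.0 per 1000.
Codon 2 AGT (Ser): 10.7 per 1000.
Codon 3 ATC (Ile): 40.9 per 1000.
Codon 4 TAC (Tyr): 18.3 per 1000.
Lowest frequency is 10.7 at codon 2.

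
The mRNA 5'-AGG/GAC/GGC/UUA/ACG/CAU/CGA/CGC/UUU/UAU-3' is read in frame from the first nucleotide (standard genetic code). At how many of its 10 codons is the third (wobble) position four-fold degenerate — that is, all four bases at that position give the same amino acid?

4

Codon 1 AGG (Arg): third position 2-fold.
Codon 2 GAC (Asp): third position 2-fold.
Codon 3 GGC (Gly): third position 4-fold.
Codon 4 UUA (Leu): third position 2-fold.
Codon 5 ACG (Thr): third position 4-fold.
Codon 6 CAU (His): third position 2-fold.
Codon 7 CGA (Arg): third position 4-fold.
Codon 8 CGC (Arg): third position 4-fold.
Codon 9 UUU (Phe): third position 2-fold.
Codon 10 UAU (Tyr): third position 2-fold.
Four-fold degenerate third positions: 4.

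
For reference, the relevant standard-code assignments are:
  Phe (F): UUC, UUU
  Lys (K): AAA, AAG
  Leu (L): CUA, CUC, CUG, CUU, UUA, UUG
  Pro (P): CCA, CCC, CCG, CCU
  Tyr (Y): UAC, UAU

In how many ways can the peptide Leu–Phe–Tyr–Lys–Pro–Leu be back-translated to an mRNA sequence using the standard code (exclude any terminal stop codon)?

1152

Leu: 6 codons.
Phe: 2 codons.
Tyr: 2 codons.
Lys: 2 codons.
Pro: 4 codons.
Leu: 6 codons.
6 × 2 × 2 × 2 × 4 × 6 = 1152.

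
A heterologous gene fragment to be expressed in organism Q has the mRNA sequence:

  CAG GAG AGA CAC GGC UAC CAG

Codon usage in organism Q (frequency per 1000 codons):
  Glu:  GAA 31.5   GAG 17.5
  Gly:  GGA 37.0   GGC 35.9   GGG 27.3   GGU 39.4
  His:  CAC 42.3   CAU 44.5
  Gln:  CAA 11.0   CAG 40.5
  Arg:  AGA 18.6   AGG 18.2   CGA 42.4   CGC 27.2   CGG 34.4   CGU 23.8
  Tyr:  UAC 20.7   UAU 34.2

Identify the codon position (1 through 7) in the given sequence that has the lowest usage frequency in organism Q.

2

Codon 1 CAG (Gln): 40.5 per 1000.
Codon 2 GAG (Glu): 17.5 per 1000.
Codon 3 AGA (Arg): 18.6 per 1000.
Codon 4 CAC (His): 42.3 per 1000.
Codon 5 GGC (Gly): 35.9 per 1000.
Codon 6 UAC (Tyr): 20.7 per 1000.
Codon 7 CAG (Gln): 40.5 per 1000.
Lowest frequency is 17.5 at codon 2.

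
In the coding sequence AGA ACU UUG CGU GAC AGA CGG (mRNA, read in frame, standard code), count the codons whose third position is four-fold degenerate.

3

Codon 1 AGA (Arg): third position 2-fold.
Codon 2 ACU (Thr): third position 4-fold.
Codon 3 UUG (Leu): third position 2-fold.
Codon 4 CGU (Arg): third position 4-fold.
Codon 5 GAC (Asp): third position 2-fold.
Codon 6 AGA (Arg): third position 2-fold.
Codon 7 CGG (Arg): third position 4-fold.
Four-fold degenerate third positions: 3.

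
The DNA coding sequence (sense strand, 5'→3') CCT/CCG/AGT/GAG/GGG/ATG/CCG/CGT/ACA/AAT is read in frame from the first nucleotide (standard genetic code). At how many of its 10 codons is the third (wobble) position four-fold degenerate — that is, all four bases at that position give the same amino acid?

Codon 1 CCT (Pro): third position 4-fold.
Codon 2 CCG (Pro): third position 4-fold.
Codon 3 AGT (Ser): third position 2-fold.
Codon 4 GAG (Glu): third position 2-fold.
Codon 5 GGG (Gly): third position 4-fold.
Codon 6 ATG (Met): third position 1-fold.
Codon 7 CCG (Pro): third position 4-fold.
Codon 8 CGT (Arg): third position 4-fold.
Codon 9 ACA (Thr): third position 4-fold.
Codon 10 AAT (Asn): third position 2-fold.
Four-fold degenerate third positions: 6.

6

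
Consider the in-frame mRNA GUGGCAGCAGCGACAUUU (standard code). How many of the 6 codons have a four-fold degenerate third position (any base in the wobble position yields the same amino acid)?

Codon 1 GUG (Val): third position 4-fold.
Codon 2 GCA (Ala): third position 4-fold.
Codon 3 GCA (Ala): third position 4-fold.
Codon 4 GCG (Ala): third position 4-fold.
Codon 5 ACA (Thr): third position 4-fold.
Codon 6 UUU (Phe): third position 2-fold.
Four-fold degenerate third positions: 5.

5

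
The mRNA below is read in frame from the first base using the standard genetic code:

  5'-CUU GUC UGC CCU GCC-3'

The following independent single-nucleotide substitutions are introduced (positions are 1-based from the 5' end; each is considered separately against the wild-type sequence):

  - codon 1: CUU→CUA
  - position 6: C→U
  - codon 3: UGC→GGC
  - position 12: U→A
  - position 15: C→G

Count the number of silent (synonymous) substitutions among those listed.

Codon 1: CUU (Leu) → CUA (Leu) — synonymous.
Codon 2: GUC (Val) → GUU (Val) — synonymous.
Codon 3: UGC (Cys) → GGC (Gly) — missense.
Codon 4: CCU (Pro) → CCA (Pro) — synonymous.
Codon 5: GCC (Ala) → GCG (Ala) — synonymous.
Synonymous: 4 of 5.

4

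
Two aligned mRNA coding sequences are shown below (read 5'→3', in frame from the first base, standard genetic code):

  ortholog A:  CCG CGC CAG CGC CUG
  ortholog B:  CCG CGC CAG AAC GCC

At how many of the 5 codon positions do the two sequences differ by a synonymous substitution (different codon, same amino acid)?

Codon 1: CCG Pro / CCG Pro — identical.
Codon 2: CGC Arg / CGC Arg — identical.
Codon 3: CAG Gln / CAG Gln — identical.
Codon 4: CGC Arg / AAC Asn — nonsynonymous.
Codon 5: CUG Leu / GCC Ala — nonsynonymous.
Synonymous differences: 0.

0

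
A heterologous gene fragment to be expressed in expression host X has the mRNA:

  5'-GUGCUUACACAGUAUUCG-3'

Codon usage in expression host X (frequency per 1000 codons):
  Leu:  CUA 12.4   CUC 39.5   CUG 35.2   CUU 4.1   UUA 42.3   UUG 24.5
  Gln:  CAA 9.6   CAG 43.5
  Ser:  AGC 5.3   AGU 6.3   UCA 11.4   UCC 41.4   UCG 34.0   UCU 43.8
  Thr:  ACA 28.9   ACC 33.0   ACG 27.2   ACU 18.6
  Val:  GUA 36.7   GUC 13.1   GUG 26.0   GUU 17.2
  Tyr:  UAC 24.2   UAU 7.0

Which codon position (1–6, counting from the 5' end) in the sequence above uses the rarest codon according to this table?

2

Codon 1 GUG (Val): 26.0 per 1000.
Codon 2 CUU (Leu): 4.1 per 1000.
Codon 3 ACA (Thr): 28.9 per 1000.
Codon 4 CAG (Gln): 43.5 per 1000.
Codon 5 UAU (Tyr): 7.0 per 1000.
Codon 6 UCG (Ser): 34.0 per 1000.
Lowest frequency is 4.1 at codon 2.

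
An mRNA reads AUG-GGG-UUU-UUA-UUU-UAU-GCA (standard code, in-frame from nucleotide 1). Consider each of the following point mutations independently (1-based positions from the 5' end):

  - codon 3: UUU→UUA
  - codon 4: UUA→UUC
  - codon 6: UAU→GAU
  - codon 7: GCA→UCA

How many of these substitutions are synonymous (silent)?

Codon 3: UUU (Phe) → UUA (Leu) — missense.
Codon 4: UUA (Leu) → UUC (Phe) — missense.
Codon 6: UAU (Tyr) → GAU (Asp) — missense.
Codon 7: GCA (Ala) → UCA (Ser) — missense.
Synonymous: 0 of 4.

0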